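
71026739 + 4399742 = 75426481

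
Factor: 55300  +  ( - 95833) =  - 3^1 * 59^1*229^1 = - 40533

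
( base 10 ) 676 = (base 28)O4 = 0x2a4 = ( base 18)21a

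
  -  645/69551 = - 645/69551 = - 0.01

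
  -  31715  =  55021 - 86736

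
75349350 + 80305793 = 155655143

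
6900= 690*10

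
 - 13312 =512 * ( - 26)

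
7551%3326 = 899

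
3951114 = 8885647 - 4934533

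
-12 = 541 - 553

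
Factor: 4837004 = 2^2*1209251^1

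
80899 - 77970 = 2929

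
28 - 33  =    -  5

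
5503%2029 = 1445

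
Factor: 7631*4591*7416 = 2^3*3^2*13^1*  103^1 * 587^1*4591^1 = 259811558136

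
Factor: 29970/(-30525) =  - 54/55=- 2^1*3^3 * 5^( - 1)*11^( - 1 ) 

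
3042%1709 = 1333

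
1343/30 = 1343/30= 44.77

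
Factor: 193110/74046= 5^1*7^( - 1)*43^(  -  1)*157^1 = 785/301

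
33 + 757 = 790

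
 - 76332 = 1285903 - 1362235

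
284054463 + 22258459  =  306312922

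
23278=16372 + 6906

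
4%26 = 4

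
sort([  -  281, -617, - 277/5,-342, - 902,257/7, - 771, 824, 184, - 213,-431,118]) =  [  -  902, -771, -617,- 431,-342, - 281,-213,-277/5, 257/7,118, 184,824] 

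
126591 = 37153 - -89438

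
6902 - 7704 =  - 802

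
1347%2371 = 1347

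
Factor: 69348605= 5^1 * 13869721^1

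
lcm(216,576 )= 1728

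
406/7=58=58.00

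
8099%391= 279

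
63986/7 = 9140  +  6/7 = 9140.86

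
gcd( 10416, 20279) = 7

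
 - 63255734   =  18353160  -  81608894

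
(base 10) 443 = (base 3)121102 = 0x1bb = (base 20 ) 123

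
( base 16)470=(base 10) 1136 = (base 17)3fe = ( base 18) 392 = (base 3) 1120002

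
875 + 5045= 5920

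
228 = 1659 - 1431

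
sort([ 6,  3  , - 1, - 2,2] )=[ - 2, - 1,  2, 3,6] 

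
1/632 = 1/632=0.00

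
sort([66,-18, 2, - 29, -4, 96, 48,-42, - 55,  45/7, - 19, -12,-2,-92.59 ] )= [-92.59,-55, -42,-29,  -  19, - 18, - 12,-4,  -  2, 2, 45/7,48, 66, 96]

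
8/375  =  8/375 =0.02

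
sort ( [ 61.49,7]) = [ 7, 61.49]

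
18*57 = 1026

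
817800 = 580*1410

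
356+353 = 709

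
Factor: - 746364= - 2^2*3^1 * 37^1*41^2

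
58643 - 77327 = - 18684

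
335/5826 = 335/5826=0.06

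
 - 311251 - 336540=  -  647791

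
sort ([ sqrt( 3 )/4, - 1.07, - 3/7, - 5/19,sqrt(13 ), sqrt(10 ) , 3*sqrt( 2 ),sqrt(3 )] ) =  [ - 1.07 , - 3/7 ,-5/19,sqrt(3)/4, sqrt ( 3 ), sqrt( 10 ), sqrt( 13 ),3*sqrt ( 2 )] 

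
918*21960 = 20159280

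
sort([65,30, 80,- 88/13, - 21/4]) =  [ - 88/13, -21/4,30,65,80]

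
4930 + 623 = 5553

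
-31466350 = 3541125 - 35007475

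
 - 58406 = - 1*58406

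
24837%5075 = 4537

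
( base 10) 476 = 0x1dc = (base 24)JK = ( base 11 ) 3A3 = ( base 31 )fb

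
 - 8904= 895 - 9799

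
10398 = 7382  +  3016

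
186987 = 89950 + 97037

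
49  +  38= 87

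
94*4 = 376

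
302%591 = 302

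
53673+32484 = 86157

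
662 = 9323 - 8661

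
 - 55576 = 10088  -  65664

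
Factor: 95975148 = 2^2*3^1* 107^1*74747^1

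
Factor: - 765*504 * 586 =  - 225938160 = - 2^4*3^4*5^1*7^1* 17^1*293^1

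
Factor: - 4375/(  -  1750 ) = 2^ (  -  1 )* 5^1 = 5/2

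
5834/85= 68 + 54/85 = 68.64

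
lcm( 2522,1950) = 189150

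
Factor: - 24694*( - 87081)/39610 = 1075189107/19805 = 3^1 *5^ ( - 1 ) * 17^ ( - 1 ) *233^( - 1)*12347^1*29027^1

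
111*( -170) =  - 18870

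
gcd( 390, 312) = 78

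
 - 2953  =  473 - 3426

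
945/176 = 5  +  65/176 = 5.37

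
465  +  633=1098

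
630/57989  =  630/57989 = 0.01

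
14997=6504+8493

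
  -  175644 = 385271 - 560915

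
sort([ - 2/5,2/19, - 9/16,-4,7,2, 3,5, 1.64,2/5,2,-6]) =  [ - 6, - 4,-9/16, - 2/5,2/19,2/5,1.64,2,2, 3, 5,7]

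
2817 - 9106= - 6289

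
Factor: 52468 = 2^2*13^1*1009^1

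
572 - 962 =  -390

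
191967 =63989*3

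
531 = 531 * 1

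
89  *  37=3293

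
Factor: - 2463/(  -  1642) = 3/2 = 2^( - 1 )* 3^1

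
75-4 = 71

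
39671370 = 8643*4590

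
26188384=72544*361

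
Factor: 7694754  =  2^1 * 3^1*599^1 * 2141^1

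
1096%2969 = 1096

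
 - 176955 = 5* (  -  35391 ) 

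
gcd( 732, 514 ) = 2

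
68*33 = 2244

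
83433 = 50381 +33052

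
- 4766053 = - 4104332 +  - 661721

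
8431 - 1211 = 7220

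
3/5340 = 1/1780=0.00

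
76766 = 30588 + 46178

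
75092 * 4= 300368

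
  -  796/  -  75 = 10 + 46/75 = 10.61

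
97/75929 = 97/75929 = 0.00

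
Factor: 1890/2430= 7/9 = 3^ (-2)*7^1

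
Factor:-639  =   - 3^2*71^1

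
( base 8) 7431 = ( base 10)3865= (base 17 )d66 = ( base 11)29a4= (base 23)771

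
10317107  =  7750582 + 2566525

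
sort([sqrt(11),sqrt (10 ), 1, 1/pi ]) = [1/pi,1,sqrt( 10 ),sqrt(11)] 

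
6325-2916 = 3409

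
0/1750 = 0 = 0.00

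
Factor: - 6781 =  - 6781^1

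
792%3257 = 792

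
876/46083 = 292/15361 = 0.02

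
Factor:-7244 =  - 2^2*1811^1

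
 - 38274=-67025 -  -28751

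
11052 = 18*614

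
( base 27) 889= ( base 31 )69c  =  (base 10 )6057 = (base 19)GEF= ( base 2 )1011110101001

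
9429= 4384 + 5045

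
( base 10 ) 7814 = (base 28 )9R2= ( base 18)1622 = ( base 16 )1E86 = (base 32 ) 7k6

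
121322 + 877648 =998970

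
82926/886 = 93+ 264/443 = 93.60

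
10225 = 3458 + 6767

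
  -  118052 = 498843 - 616895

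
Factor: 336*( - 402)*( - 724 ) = 2^7*3^2 * 7^1 * 67^1*181^1=97792128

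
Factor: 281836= 2^2*  70459^1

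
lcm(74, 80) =2960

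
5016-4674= 342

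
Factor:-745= -5^1*149^1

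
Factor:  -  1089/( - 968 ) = 9/8 = 2^( - 3)*3^2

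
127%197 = 127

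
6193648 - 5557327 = 636321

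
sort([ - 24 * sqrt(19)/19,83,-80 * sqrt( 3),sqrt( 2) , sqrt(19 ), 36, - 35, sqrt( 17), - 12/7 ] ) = [ - 80*sqrt(3), -35 , - 24*sqrt(19 )/19, - 12/7, sqrt ( 2 ),sqrt(17), sqrt( 19 ) , 36, 83 ]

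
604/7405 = 604/7405 = 0.08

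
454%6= 4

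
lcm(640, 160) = 640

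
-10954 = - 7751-3203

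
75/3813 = 25/1271 = 0.02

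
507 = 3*169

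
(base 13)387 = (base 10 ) 618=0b1001101010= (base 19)1da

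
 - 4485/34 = -4485/34 = -131.91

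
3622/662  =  5 + 156/331 = 5.47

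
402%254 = 148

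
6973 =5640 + 1333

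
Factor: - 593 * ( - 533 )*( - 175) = - 55312075 = -5^2 * 7^1*13^1*41^1 * 593^1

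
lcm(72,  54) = 216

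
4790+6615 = 11405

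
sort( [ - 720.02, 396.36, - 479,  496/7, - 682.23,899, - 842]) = [ - 842 , - 720.02, - 682.23, - 479, 496/7, 396.36, 899]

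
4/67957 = 4/67957   =  0.00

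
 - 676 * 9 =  - 6084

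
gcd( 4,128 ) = 4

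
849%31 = 12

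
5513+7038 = 12551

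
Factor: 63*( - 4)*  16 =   -  2^6*3^2*  7^1 = - 4032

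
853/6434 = 853/6434 = 0.13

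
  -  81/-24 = 27/8 = 3.38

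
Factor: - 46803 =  - 3^1*15601^1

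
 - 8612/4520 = -2 + 107/1130 = - 1.91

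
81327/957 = 27109/319 = 84.98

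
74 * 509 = 37666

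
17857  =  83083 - 65226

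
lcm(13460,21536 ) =107680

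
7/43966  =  7/43966 = 0.00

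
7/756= 1/108 =0.01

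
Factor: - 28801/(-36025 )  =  5^(-2)*11^(  -  1)*83^1*131^ ( - 1 )*347^1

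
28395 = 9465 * 3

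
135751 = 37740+98011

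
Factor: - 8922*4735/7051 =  - 2^1*3^1*5^1*11^( - 1)*641^(-1)*947^1  *1487^1 = -  42245670/7051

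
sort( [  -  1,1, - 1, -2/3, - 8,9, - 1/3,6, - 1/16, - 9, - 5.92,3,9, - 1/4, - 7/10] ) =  [ - 9, - 8, - 5.92, - 1, - 1, - 7/10, - 2/3,- 1/3,-1/4, - 1/16,1,3,6,9,9 ]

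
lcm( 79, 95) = 7505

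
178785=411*435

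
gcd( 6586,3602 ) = 2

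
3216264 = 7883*408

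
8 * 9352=74816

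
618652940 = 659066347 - 40413407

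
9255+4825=14080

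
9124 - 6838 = 2286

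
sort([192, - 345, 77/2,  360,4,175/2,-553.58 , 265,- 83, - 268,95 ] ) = [ - 553.58, - 345, - 268, - 83,4, 77/2,175/2,95 , 192, 265,360] 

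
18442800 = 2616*7050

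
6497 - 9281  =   - 2784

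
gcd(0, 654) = 654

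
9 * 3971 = 35739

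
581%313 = 268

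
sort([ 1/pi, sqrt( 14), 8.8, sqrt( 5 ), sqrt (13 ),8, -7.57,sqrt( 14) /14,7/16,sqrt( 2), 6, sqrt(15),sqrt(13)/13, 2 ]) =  [ - 7.57,sqrt( 14 ) /14, sqrt(13 )/13, 1/pi, 7/16,sqrt ( 2 ) , 2, sqrt(5 ), sqrt( 13) , sqrt( 14 ), sqrt( 15 ), 6,8, 8.8 ]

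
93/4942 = 93/4942 = 0.02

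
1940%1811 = 129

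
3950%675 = 575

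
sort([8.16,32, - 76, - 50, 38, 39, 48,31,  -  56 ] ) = [ -76, - 56, - 50,8.16, 31, 32, 38,39, 48 ]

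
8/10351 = 8/10351 = 0.00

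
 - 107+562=455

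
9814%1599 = 220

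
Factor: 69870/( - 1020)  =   - 137/2   =  - 2^(- 1 )*137^1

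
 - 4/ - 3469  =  4/3469 = 0.00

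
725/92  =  7 + 81/92 = 7.88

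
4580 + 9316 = 13896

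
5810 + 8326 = 14136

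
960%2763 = 960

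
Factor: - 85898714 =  - 2^1*11^1*3904487^1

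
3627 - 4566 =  - 939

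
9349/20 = 467 + 9/20 =467.45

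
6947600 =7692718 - 745118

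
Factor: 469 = 7^1*67^1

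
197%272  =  197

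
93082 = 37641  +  55441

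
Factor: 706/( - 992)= - 353/496 = - 2^( - 4 )*31^( - 1)*353^1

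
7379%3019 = 1341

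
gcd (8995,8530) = 5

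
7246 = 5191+2055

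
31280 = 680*46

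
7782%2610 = 2562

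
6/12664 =3/6332=0.00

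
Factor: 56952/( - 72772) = - 2^1*3^2*23^( -1 ) = - 18/23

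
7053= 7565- 512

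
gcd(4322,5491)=1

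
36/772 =9/193 = 0.05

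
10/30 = 1/3  =  0.33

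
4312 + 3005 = 7317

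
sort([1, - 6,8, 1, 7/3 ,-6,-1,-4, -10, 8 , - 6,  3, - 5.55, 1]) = [  -  10, - 6, - 6,-6, - 5.55, - 4, - 1, 1, 1 , 1, 7/3,3,8,8] 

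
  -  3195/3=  - 1065  =  -  1065.00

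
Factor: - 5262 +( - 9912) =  - 15174 =- 2^1*3^3*281^1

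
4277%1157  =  806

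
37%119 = 37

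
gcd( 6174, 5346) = 18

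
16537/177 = 16537/177 = 93.43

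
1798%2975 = 1798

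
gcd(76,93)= 1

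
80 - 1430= - 1350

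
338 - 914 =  - 576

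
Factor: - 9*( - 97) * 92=80316  =  2^2*3^2 *23^1 * 97^1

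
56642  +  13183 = 69825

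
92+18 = 110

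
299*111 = 33189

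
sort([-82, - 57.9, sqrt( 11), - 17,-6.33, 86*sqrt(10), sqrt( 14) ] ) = [-82, -57.9, - 17, - 6.33,sqrt (11 ),sqrt(14), 86 * sqrt(10)]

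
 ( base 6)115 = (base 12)3B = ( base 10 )47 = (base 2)101111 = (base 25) 1m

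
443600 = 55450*8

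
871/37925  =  871/37925=0.02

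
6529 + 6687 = 13216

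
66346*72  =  4776912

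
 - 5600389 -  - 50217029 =44616640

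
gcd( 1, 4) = 1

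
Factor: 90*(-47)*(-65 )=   274950 = 2^1*3^2*5^2*13^1*47^1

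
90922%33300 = 24322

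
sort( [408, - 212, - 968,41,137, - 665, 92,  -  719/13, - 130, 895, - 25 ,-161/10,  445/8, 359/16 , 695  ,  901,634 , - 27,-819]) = [ - 968 , - 819,-665, - 212, - 130, - 719/13, - 27, - 25, - 161/10, 359/16 , 41,  445/8,92, 137, 408 , 634,  695,895,  901 ] 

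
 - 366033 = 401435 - 767468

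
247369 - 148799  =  98570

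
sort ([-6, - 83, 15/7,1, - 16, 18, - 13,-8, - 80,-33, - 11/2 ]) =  [ - 83, - 80,-33,-16,- 13, - 8,-6, -11/2,1, 15/7,18 ]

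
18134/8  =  2266 + 3/4 = 2266.75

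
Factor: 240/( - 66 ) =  - 40/11= - 2^3*5^1*11^( - 1)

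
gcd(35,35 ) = 35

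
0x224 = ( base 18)1C8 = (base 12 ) 398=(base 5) 4143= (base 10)548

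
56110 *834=46795740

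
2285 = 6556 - 4271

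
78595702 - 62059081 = 16536621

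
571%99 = 76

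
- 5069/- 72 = 5069/72= 70.40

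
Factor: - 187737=-3^1* 11^1*5689^1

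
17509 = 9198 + 8311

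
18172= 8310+9862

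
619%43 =17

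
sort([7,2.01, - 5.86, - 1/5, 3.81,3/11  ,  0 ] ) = [ - 5.86, - 1/5,0,3/11, 2.01,3.81,7] 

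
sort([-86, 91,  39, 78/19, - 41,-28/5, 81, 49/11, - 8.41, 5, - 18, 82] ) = [ - 86,- 41 , - 18, - 8.41 , - 28/5,78/19,49/11 , 5, 39,81, 82, 91]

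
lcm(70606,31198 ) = 1341514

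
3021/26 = 116  +  5/26=116.19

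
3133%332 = 145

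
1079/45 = 1079/45 = 23.98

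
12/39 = 4/13= 0.31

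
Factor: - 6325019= - 1523^1*4153^1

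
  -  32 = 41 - 73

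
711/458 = 711/458 = 1.55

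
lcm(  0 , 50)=0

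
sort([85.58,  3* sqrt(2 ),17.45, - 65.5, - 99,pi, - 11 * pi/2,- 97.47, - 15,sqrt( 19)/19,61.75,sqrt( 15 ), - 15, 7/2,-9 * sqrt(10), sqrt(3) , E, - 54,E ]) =[ - 99, - 97.47 , - 65.5, - 54 , - 9 * sqrt( 10 ), - 11 * pi/2,-15, - 15,sqrt( 19 ) /19,sqrt(3 ), E,E,pi,7/2,sqrt( 15),3*sqrt( 2),17.45, 61.75,  85.58 ]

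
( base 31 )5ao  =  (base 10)5139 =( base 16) 1413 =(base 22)add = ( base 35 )46T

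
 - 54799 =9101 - 63900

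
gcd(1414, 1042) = 2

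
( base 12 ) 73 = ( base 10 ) 87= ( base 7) 153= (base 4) 1113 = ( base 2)1010111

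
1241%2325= 1241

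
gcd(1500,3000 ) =1500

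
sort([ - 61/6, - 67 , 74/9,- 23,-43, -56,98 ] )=[ - 67, - 56 , - 43, - 23, - 61/6,74/9, 98] 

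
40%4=0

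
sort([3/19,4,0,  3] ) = [0, 3/19,3,4] 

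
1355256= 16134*84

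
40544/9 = 40544/9=4504.89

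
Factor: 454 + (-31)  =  423 = 3^2*47^1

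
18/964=9/482=0.02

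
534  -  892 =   -  358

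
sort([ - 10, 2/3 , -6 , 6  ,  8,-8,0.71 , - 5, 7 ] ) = [ - 10,- 8, - 6 ,-5 , 2/3, 0.71, 6, 7,8 ] 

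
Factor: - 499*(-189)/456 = 31437/152=2^(-3) * 3^2*7^1*19^ (-1)*499^1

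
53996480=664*81320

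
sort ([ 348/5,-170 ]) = [ -170, 348/5]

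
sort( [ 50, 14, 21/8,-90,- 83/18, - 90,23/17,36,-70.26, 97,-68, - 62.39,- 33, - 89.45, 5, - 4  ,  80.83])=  [ - 90,  -  90, - 89.45, - 70.26,-68, - 62.39, - 33, - 83/18, - 4,23/17, 21/8, 5, 14,36,50, 80.83 , 97]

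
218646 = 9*24294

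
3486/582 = 5 + 96/97 =5.99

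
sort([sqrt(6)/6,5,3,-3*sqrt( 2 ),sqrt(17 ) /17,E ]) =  [-3 * sqrt ( 2),sqrt( 17) /17, sqrt ( 6)/6, E, 3,5]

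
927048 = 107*8664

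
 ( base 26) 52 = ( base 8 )204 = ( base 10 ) 132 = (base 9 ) 156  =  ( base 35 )3r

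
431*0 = 0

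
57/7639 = 57/7639  =  0.01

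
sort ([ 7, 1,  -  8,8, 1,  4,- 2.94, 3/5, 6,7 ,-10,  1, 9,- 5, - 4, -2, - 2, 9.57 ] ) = [ - 10, - 8, - 5,-4, - 2.94,-2, - 2, 3/5,1,1, 1 , 4, 6,7, 7, 8, 9, 9.57 ] 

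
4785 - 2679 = 2106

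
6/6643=6/6643 = 0.00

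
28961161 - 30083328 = - 1122167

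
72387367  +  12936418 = 85323785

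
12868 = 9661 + 3207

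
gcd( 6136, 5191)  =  1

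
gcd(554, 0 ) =554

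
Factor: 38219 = 38219^1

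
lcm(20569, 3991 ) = 267397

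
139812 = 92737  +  47075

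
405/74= 405/74 = 5.47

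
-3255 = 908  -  4163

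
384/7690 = 192/3845 =0.05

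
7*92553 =647871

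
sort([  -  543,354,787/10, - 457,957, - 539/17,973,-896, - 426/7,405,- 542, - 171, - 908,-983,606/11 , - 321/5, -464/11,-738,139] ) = [- 983, - 908,- 896,- 738, -543, -542,- 457, - 171, - 321/5  , -426/7, - 464/11,-539/17,606/11,787/10, 139,354,405,  957,973 ]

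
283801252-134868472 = 148932780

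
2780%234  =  206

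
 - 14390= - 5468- 8922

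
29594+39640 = 69234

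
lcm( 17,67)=1139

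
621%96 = 45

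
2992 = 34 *88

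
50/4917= 50/4917 = 0.01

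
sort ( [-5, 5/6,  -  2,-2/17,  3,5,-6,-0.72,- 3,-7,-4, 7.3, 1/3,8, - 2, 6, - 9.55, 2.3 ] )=[-9.55, - 7, - 6,-5, - 4, - 3 , - 2 ,  -  2, - 0.72, - 2/17,1/3, 5/6, 2.3,3, 5, 6, 7.3, 8] 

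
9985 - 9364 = 621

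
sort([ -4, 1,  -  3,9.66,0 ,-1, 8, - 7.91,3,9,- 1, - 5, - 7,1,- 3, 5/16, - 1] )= [ - 7.91, - 7, - 5, - 4, - 3, - 3, - 1, - 1, -1,  0,5/16,1,1,3,8 , 9,9.66]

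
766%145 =41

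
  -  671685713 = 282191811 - 953877524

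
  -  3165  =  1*( - 3165)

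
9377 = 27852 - 18475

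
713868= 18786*38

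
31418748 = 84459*372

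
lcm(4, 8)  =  8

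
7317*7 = 51219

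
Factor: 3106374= 2^1*3^1  *517729^1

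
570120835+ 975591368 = 1545712203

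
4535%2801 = 1734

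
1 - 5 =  - 4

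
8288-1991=6297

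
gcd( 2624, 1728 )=64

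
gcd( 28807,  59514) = 1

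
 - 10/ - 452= 5/226 =0.02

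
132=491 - 359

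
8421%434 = 175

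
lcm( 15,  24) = 120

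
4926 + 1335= 6261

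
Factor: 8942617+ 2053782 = 10996399 = 17^1 * 173^1*3739^1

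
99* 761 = 75339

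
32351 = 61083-28732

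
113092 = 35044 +78048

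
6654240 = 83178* 80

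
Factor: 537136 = 2^4*59^1*569^1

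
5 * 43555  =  217775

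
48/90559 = 48/90559 = 0.00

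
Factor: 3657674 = 2^1 * 509^1*3593^1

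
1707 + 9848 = 11555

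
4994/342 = 2497/171 =14.60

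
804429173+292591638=1097020811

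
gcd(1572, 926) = 2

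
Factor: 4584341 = 53^1*67^1 * 1291^1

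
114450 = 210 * 545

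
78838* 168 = 13244784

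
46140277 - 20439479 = 25700798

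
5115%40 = 35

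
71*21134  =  1500514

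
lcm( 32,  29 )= 928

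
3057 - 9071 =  - 6014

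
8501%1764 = 1445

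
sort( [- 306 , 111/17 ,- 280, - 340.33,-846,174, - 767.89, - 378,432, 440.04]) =[-846 ,-767.89, - 378,  -  340.33,- 306, - 280,111/17, 174, 432,440.04 ]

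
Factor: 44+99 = 11^1*13^1 = 143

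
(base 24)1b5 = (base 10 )845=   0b1101001101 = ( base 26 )16D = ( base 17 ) 2fc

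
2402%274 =210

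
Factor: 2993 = 41^1*73^1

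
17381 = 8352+9029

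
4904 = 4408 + 496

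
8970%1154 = 892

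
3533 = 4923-1390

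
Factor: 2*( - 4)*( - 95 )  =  760 = 2^3*5^1*19^1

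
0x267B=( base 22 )k7h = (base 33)91H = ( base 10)9851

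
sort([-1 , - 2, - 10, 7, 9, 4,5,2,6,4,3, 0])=[  -  10, - 2 , - 1,0,2,3,4,4,5, 6, 7,9]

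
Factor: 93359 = 7^1*13337^1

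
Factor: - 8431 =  - 8431^1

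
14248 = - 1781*( - 8 )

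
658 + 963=1621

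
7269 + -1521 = 5748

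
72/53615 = 72/53615  =  0.00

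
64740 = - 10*( - 6474 ) 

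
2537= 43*59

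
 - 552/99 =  - 6+14/33 = - 5.58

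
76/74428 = 19/18607  =  0.00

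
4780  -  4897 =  - 117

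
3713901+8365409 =12079310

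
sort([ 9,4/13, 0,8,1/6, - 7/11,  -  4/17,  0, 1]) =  [ - 7/11, - 4/17, 0,  0,1/6,4/13,1,8,9 ] 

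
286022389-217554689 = 68467700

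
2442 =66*37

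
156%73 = 10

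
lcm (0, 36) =0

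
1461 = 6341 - 4880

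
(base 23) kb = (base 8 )727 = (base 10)471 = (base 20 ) 13B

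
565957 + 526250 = 1092207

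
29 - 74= -45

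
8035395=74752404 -66717009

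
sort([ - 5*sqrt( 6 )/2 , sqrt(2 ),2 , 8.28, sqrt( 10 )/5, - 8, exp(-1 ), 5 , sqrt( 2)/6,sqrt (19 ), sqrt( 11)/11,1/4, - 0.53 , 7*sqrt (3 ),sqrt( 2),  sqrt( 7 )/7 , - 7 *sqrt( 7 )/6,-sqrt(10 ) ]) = [ - 8 , - 5*sqrt( 6 )/2,  -  sqrt(10) ,  -  7 * sqrt( 7)/6, - 0.53,sqrt (2) /6, 1/4,  sqrt( 11 )/11,exp(-1 ),sqrt( 7)/7,sqrt( 10 )/5 , sqrt(2), sqrt(2 ),2,sqrt( 19 ), 5,  8.28 , 7 * sqrt( 3)] 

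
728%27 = 26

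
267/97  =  2 + 73/97 = 2.75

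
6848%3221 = 406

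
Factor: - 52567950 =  - 2^1*3^1 * 5^2*350453^1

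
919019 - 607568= 311451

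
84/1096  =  21/274 = 0.08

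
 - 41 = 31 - 72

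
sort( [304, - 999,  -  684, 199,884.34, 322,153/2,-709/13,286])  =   [ - 999, - 684, - 709/13,153/2, 199,  286, 304,  322, 884.34]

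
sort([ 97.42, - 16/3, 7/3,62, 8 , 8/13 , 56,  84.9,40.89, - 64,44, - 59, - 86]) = [ - 86, - 64, - 59, - 16/3, 8/13,7/3,8, 40.89,  44,  56, 62, 84.9 , 97.42] 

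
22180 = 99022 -76842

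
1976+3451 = 5427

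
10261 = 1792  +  8469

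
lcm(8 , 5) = 40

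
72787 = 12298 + 60489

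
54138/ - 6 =-9023/1 = -9023.00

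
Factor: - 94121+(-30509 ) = -124630 = - 2^1*5^1*11^2*103^1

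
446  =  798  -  352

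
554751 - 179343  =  375408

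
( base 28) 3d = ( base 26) 3J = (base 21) 4d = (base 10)97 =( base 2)1100001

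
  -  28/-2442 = 14/1221 = 0.01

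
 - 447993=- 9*49777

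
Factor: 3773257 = 3773257^1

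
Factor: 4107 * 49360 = 202721520 =2^4*3^1*5^1*37^2*617^1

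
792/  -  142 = - 6 + 30/71 = - 5.58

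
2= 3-1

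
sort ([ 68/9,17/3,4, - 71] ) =[ - 71, 4, 17/3, 68/9 ]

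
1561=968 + 593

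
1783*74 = 131942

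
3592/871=4+ 108/871 = 4.12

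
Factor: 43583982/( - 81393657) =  - 2^1*13^1 * 233^( - 1) * 116443^( - 1)*558769^1 = - 14527994/27131219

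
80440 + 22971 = 103411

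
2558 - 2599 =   -  41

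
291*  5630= 1638330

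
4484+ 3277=7761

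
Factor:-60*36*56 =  - 120960 = -  2^7*3^3*5^1*7^1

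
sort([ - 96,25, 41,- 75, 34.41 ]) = [-96 , - 75 , 25,34.41, 41] 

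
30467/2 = 15233+1/2 = 15233.50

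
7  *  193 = 1351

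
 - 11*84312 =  - 927432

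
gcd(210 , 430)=10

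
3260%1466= 328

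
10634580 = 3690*2882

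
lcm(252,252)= 252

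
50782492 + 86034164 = 136816656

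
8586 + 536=9122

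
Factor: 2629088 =2^5*7^1*11^2*97^1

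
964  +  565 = 1529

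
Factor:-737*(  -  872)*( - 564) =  - 2^5*3^1*11^1*47^1*67^1*109^1 = - 362462496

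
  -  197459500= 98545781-296005281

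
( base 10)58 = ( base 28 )22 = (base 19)31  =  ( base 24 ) 2A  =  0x3a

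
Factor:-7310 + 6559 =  -751 = - 751^1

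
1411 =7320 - 5909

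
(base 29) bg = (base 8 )517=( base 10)335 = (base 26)cn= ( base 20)GF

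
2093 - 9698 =-7605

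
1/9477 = 1/9477 =0.00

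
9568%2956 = 700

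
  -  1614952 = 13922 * ( - 116) 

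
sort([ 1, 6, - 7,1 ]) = [ - 7,1,1, 6 ]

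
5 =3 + 2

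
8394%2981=2432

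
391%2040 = 391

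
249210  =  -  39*( - 6390)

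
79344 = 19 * 4176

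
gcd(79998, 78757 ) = 1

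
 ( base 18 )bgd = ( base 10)3865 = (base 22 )7lf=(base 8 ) 7431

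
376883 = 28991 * 13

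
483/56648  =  483/56648 = 0.01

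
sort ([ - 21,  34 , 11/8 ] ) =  [ - 21, 11/8,  34] 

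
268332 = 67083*4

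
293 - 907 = -614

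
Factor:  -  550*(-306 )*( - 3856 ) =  - 648964800 =-2^6 * 3^2*5^2*11^1*17^1*241^1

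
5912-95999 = -90087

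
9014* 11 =99154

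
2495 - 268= 2227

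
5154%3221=1933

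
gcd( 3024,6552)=504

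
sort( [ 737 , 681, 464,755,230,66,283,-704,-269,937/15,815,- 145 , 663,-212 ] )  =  [-704,  -  269,-212, - 145,937/15,66,230, 283,  464,663, 681, 737,755,815 ]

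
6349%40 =29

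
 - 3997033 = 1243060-5240093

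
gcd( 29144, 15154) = 2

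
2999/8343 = 2999/8343= 0.36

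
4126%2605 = 1521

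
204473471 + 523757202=728230673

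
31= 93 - 62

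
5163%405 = 303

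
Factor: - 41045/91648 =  - 2^( - 9)*5^1*179^( - 1)*8209^1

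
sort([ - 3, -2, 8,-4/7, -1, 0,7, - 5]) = [ - 5, - 3 , - 2,- 1, -4/7,0, 7, 8 ] 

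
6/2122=3/1061 = 0.00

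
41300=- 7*(-5900 )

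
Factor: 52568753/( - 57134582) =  - 2^( - 1)*29^( - 1 )*1123^1*46811^1*985079^( - 1 )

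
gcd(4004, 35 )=7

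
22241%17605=4636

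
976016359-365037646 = 610978713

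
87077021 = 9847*8843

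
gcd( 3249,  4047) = 57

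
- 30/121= - 1+91/121 = - 0.25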